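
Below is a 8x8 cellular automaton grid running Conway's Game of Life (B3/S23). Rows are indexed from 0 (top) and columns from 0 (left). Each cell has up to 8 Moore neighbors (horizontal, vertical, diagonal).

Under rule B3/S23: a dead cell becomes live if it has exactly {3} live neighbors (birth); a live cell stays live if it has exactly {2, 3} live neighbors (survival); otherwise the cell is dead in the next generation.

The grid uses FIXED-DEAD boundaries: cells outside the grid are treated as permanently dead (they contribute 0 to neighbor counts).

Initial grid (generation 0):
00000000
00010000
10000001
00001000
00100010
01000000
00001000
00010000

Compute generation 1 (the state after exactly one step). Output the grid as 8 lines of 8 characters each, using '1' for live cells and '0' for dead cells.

Answer: 00000000
00000000
00000000
00000000
00000000
00000000
00000000
00000000

Derivation:
Simulating step by step:
Generation 0 (given above): 9 live cells
Generation 1: 0 live cells
(generation 1 grid is the final answer)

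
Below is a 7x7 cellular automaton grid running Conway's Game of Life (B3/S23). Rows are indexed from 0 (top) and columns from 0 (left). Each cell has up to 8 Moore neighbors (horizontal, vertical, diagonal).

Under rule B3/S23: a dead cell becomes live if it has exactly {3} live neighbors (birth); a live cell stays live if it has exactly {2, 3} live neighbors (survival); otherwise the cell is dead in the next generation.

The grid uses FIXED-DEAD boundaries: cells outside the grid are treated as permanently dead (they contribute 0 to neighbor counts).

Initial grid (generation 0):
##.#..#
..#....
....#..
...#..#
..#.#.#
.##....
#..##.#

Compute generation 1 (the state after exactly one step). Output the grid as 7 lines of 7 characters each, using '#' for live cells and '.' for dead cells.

Answer: .##....
.###...
...#...
...##..
.##..#.
.##.#..
.###...

Derivation:
Simulating step by step:
Generation 0 (given above): 17 live cells
Generation 1: 17 live cells
(generation 1 grid is the final answer)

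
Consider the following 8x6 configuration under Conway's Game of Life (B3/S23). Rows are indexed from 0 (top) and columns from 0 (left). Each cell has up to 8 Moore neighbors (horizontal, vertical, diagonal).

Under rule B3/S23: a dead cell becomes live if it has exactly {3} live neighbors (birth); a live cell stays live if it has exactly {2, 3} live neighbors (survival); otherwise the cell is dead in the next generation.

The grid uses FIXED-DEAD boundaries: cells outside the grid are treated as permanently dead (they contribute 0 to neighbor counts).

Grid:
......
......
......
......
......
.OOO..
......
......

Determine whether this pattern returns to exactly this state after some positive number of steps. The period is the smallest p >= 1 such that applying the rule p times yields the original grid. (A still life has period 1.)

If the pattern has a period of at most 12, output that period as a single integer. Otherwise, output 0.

Answer: 2

Derivation:
Simulating and comparing each generation to the original:
Gen 0 (original, given above): 3 live cells
Gen 1: 3 live cells, differs from original
Gen 2: 3 live cells, MATCHES original -> period = 2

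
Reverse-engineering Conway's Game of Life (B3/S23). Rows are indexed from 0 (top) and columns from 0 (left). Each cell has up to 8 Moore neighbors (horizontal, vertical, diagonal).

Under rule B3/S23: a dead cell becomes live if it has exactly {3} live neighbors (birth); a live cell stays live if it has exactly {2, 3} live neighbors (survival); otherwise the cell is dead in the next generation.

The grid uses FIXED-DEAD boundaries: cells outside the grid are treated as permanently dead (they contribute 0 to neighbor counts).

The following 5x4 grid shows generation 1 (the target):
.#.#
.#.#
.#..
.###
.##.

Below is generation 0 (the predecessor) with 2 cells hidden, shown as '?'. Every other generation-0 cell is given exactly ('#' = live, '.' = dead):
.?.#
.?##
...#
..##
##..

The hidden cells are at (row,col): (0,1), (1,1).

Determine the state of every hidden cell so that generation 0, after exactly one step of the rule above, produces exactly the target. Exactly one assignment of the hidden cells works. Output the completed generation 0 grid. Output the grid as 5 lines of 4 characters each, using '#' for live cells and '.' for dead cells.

Answer: .#.#
.###
...#
..##
##..

Derivation:
Hidden generation-0 cells (in order): (0,1), (1,1).
A hidden cell only influences target cells in its own 3x3 neighborhood. Try each of the 2^2 = 4 assignments, step the completed generation 0 forward once under B3/S23, and compare with the target:
  (0,1)=. (1,1)=. -> step gives (0,1)='.' but target has '#' -> reject
  (0,1)=. (1,1)=# -> step gives (0,1)='.' but target has '#' -> reject
  (0,1)=# (1,1)=. -> step gives (0,1)='.' but target has '#' -> reject
  (0,1)=# (1,1)=# -> step reproduces the target at every cell -> ACCEPT
Unique solution: (0,1)=live, (1,1)=live.
Check: live-neighbor counts of every cell in the completed generation 0:
2252
2253
1364
2332
1232
Applying B3/S23 to generation 0 with these counts gives:
.#.#
.#.#
.#..
.###
.##.
which matches the target exactly.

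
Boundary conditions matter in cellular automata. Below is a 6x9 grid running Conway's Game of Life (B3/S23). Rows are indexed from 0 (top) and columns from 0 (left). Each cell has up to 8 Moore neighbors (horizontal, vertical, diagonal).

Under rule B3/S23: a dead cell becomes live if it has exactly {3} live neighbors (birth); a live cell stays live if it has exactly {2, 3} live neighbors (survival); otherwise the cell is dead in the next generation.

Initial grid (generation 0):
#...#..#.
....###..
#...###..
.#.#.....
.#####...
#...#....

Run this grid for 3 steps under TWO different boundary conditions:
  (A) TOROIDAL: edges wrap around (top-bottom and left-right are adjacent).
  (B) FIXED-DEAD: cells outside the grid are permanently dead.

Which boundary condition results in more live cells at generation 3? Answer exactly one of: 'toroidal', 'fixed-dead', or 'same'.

Answer: toroidal

Derivation:
Under TOROIDAL boundary, generation 3:
.#......#
#....##.#
....#...#
#.##.####
#......##
.#...#...
Population = 20

Under FIXED-DEAD boundary, generation 3:
....###..
...###.#.
..#......
.####....
.........
.#.##.#..
Population = 16

Comparison: toroidal=20, fixed-dead=16 -> toroidal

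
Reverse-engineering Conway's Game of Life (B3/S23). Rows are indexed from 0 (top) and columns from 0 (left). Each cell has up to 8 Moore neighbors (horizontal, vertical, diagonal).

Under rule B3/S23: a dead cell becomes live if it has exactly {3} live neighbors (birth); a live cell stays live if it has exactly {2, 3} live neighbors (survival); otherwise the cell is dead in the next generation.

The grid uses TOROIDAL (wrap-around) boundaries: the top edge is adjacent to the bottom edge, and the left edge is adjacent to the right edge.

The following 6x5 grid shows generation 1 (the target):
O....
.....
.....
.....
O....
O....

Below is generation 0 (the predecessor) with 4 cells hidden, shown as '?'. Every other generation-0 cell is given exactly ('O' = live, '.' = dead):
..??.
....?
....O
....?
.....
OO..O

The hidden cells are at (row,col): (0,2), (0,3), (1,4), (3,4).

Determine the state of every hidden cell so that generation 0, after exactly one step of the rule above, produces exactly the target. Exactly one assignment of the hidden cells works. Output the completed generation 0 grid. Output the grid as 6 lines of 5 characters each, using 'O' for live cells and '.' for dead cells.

Answer: .....
.....
....O
.....
.....
OO..O

Derivation:
Hidden generation-0 cells (in order): (0,2), (0,3), (1,4), (3,4).
A hidden cell only influences target cells in its own 3x3 neighborhood. Try each of the 2^4 = 16 assignments, step the completed generation 0 forward once under B3/S23, and compare with the target:
  (0,2)=. (0,3)=. (1,4)=. (3,4)=. -> step reproduces the target at every cell -> ACCEPT
  (0,2)=. (0,3)=. (1,4)=. (3,4)=O -> step gives (4,0)='.' but target has 'O' -> reject
  (0,2)=. (0,3)=. (1,4)=O (3,4)=. -> step gives (0,0)='.' but target has 'O' -> reject
  (0,2)=. (0,3)=. (1,4)=O (3,4)=O -> step gives (0,0)='.' but target has 'O' -> reject
  (0,2)=. (0,3)=O (1,4)=. (3,4)=. -> step gives (0,4)='O' but target has '.' -> reject
  (0,2)=. (0,3)=O (1,4)=. (3,4)=O -> step gives (0,4)='O' but target has '.' -> reject
  (0,2)=. (0,3)=O (1,4)=O (3,4)=. -> step gives (0,0)='.' but target has 'O' -> reject
  (0,2)=. (0,3)=O (1,4)=O (3,4)=O -> step gives (0,0)='.' but target has 'O' -> reject
  (0,2)=O (0,3)=. (1,4)=. (3,4)=. -> step gives (0,1)='O' but target has '.' -> reject
  (0,2)=O (0,3)=. (1,4)=. (3,4)=O -> step gives (0,1)='O' but target has '.' -> reject
  (0,2)=O (0,3)=. (1,4)=O (3,4)=. -> step gives (0,0)='.' but target has 'O' -> reject
  (0,2)=O (0,3)=. (1,4)=O (3,4)=O -> step gives (0,0)='.' but target has 'O' -> reject
  (0,2)=O (0,3)=O (1,4)=. (3,4)=. -> step gives (0,1)='O' but target has '.' -> reject
  (0,2)=O (0,3)=O (1,4)=. (3,4)=O -> step gives (0,1)='O' but target has '.' -> reject
  (0,2)=O (0,3)=O (1,4)=O (3,4)=. -> step gives (0,0)='.' but target has 'O' -> reject
  (0,2)=O (0,3)=O (1,4)=O (3,4)=O -> step gives (0,0)='.' but target has 'O' -> reject
Unique solution: (0,2)=dead, (0,3)=dead, (1,4)=dead, (3,4)=dead.
Check: live-neighbor counts of every cell in the completed generation 0:
32112
10011
10010
10011
32112
21111
Applying B3/S23 to generation 0 with these counts gives:
O....
.....
.....
.....
O....
O....
which matches the target exactly.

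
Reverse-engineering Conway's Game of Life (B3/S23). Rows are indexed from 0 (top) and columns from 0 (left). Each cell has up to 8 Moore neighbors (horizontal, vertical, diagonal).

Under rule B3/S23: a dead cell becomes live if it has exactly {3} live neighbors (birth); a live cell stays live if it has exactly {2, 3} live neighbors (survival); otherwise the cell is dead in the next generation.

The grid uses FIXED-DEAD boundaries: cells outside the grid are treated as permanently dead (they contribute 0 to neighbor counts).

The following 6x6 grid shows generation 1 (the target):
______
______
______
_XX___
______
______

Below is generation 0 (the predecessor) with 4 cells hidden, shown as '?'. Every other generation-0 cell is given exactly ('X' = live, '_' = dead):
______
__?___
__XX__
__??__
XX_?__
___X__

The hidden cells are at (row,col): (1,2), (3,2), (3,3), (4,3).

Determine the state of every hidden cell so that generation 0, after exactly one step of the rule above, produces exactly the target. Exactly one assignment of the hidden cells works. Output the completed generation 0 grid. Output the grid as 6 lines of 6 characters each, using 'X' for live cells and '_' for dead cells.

Answer: ______
______
__XX__
______
XX____
___X__

Derivation:
Hidden generation-0 cells (in order): (1,2), (3,2), (3,3), (4,3).
A hidden cell only influences target cells in its own 3x3 neighborhood. Try each of the 2^4 = 16 assignments, step the completed generation 0 forward once under B3/S23, and compare with the target:
  (1,2)=_ (3,2)=_ (3,3)=_ (4,3)=_ -> step reproduces the target at every cell -> ACCEPT
  (1,2)=_ (3,2)=_ (3,3)=_ (4,3)=X -> step gives (3,2)='_' but target has 'X' -> reject
  (1,2)=_ (3,2)=_ (3,3)=X (4,3)=_ -> step gives (2,2)='X' but target has '_' -> reject
  (1,2)=_ (3,2)=_ (3,3)=X (4,3)=X -> step gives (2,2)='X' but target has '_' -> reject
  (1,2)=_ (3,2)=X (3,3)=_ (4,3)=_ -> step gives (2,2)='X' but target has '_' -> reject
  (1,2)=_ (3,2)=X (3,3)=_ (4,3)=X -> step gives (2,2)='X' but target has '_' -> reject
  (1,2)=_ (3,2)=X (3,3)=X (4,3)=_ -> step gives (2,2)='X' but target has '_' -> reject
  (1,2)=_ (3,2)=X (3,3)=X (4,3)=X -> step gives (2,2)='X' but target has '_' -> reject
  (1,2)=X (3,2)=_ (3,3)=_ (4,3)=_ -> step gives (1,2)='X' but target has '_' -> reject
  (1,2)=X (3,2)=_ (3,3)=_ (4,3)=X -> step gives (1,2)='X' but target has '_' -> reject
  (1,2)=X (3,2)=_ (3,3)=X (4,3)=_ -> step gives (1,2)='X' but target has '_' -> reject
  (1,2)=X (3,2)=_ (3,3)=X (4,3)=X -> step gives (1,2)='X' but target has '_' -> reject
  (1,2)=X (3,2)=X (3,3)=_ (4,3)=_ -> step gives (1,2)='X' but target has '_' -> reject
  (1,2)=X (3,2)=X (3,3)=_ (4,3)=X -> step gives (1,2)='X' but target has '_' -> reject
  (1,2)=X (3,2)=X (3,3)=X (4,3)=_ -> step gives (1,2)='X' but target has '_' -> reject
  (1,2)=X (3,2)=X (3,3)=X (4,3)=X -> step gives (1,2)='X' but target has '_' -> reject
Unique solution: (1,2)=dead, (3,2)=dead, (3,3)=dead, (4,3)=dead.
Check: live-neighbor counts of every cell in the completed generation 0:
000000
012210
011110
233210
112110
222010
Applying B3/S23 to generation 0 with these counts gives:
______
______
______
_XX___
______
______
which matches the target exactly.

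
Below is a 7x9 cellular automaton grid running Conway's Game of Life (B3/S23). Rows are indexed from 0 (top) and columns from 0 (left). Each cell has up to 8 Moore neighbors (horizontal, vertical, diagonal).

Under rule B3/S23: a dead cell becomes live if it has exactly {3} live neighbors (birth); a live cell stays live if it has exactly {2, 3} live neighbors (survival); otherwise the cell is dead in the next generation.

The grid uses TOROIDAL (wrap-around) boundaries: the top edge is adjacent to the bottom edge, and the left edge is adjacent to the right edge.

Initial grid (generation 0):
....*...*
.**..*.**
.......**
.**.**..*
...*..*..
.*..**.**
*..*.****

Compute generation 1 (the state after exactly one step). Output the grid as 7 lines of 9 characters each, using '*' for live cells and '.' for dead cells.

Answer: .****....
......*..
...***...
*.*****.*
.*.*..*.*
..**.....
...*.....

Derivation:
Simulating step by step:
Generation 0 (given above): 27 live cells
Generation 1: 22 live cells
(generation 1 grid is the final answer)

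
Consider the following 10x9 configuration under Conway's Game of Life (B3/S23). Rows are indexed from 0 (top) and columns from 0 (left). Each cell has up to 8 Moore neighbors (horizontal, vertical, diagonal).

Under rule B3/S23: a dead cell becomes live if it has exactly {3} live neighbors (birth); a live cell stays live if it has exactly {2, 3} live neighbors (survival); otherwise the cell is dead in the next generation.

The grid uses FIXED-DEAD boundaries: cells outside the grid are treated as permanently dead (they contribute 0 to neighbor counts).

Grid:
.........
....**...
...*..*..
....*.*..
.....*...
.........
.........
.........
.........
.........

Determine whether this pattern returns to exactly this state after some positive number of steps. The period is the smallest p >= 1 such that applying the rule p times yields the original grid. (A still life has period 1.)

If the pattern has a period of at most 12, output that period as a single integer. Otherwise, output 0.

Answer: 1

Derivation:
Simulating and comparing each generation to the original:
Gen 0 (original, given above): 7 live cells
Gen 1: 7 live cells, MATCHES original -> period = 1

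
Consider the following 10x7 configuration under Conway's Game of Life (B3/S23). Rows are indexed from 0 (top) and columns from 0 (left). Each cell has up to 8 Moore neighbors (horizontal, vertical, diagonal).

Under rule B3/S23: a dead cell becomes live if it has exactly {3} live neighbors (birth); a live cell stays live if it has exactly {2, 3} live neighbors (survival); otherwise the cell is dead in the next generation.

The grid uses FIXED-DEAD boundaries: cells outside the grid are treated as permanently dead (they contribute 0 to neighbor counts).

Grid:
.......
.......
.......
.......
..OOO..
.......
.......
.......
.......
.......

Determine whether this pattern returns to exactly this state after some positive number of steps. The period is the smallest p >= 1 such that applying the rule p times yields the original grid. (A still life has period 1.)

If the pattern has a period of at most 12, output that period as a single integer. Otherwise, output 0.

Simulating and comparing each generation to the original:
Gen 0 (original, given above): 3 live cells
Gen 1: 3 live cells, differs from original
Gen 2: 3 live cells, MATCHES original -> period = 2

Answer: 2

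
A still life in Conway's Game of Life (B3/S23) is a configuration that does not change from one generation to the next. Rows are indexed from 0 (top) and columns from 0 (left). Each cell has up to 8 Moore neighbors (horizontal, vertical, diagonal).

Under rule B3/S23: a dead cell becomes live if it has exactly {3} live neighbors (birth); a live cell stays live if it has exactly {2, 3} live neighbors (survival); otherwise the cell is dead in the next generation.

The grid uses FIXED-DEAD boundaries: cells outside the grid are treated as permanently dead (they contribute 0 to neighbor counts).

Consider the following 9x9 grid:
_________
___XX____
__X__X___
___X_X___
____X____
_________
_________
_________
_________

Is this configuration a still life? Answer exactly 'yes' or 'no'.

Answer: yes

Derivation:
Compute generation 1 and compare to generation 0 (given above):
Generation 1:
_________
___XX____
__X__X___
___X_X___
____X____
_________
_________
_________
_________
The grids are IDENTICAL -> still life.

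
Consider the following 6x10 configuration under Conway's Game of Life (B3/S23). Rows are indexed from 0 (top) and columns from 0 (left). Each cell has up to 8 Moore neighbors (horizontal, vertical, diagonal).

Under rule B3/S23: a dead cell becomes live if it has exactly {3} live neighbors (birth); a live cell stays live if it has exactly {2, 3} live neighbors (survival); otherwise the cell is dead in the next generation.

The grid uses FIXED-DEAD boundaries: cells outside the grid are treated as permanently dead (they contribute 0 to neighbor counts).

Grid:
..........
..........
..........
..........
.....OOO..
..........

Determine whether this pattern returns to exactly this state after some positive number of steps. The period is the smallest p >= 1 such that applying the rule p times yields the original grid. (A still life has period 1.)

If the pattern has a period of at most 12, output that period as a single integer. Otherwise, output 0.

Simulating and comparing each generation to the original:
Gen 0 (original, given above): 3 live cells
Gen 1: 3 live cells, differs from original
Gen 2: 3 live cells, MATCHES original -> period = 2

Answer: 2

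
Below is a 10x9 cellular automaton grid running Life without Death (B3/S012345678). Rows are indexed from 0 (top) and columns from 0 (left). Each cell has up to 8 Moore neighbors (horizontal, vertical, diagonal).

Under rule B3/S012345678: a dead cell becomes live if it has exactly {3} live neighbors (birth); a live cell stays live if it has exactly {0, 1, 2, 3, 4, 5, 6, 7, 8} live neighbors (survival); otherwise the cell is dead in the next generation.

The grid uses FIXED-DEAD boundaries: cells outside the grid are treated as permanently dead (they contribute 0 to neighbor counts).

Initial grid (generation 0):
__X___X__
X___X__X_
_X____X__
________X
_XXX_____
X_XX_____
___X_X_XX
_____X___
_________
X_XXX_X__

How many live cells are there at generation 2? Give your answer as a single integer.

Simulating step by step:
Generation 0 (given above): 24 live cells
Generation 1: 36 live cells
__X___X__
XX__XXXX_
_X____XX_
_X______X
_XXX_____
X_XX_____
__XX_XXXX
____XXX__
___XXX___
X_XXX_X__
Generation 2: 49 live cells
_XX___XX_
XXX_XXXX_
_XX___XXX
XX_____XX
XXXX_____
X_XX__XX_
_XXX_XXXX
__X_XXX__
__XXXX___
X_XXX_X__
Population at generation 2: 49

Answer: 49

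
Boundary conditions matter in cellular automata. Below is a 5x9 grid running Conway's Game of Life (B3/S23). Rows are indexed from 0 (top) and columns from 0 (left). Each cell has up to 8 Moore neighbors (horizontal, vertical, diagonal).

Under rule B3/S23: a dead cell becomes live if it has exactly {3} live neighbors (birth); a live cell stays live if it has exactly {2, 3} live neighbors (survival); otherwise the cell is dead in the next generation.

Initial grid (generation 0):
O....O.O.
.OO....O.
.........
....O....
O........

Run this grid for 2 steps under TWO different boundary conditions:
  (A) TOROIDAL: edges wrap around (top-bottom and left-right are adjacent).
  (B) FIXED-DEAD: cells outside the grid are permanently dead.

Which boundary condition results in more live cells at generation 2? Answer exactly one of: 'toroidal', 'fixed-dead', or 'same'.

Under TOROIDAL boundary, generation 2:
O.......O
O......O.
.........
.........
.........
Population = 4

Under FIXED-DEAD boundary, generation 2:
.........
.........
.........
.........
.........
Population = 0

Comparison: toroidal=4, fixed-dead=0 -> toroidal

Answer: toroidal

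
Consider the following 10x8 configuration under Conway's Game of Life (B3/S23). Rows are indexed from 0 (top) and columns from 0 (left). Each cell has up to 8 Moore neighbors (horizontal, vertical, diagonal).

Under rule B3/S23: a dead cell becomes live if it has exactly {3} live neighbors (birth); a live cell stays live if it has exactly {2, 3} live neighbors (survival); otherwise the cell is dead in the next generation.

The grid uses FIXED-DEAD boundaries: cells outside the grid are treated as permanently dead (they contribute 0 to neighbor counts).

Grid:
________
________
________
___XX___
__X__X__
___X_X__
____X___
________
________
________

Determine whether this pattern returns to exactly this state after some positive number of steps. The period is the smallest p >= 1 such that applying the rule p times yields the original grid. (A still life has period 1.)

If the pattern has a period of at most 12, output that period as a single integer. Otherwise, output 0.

Simulating and comparing each generation to the original:
Gen 0 (original, given above): 7 live cells
Gen 1: 7 live cells, MATCHES original -> period = 1

Answer: 1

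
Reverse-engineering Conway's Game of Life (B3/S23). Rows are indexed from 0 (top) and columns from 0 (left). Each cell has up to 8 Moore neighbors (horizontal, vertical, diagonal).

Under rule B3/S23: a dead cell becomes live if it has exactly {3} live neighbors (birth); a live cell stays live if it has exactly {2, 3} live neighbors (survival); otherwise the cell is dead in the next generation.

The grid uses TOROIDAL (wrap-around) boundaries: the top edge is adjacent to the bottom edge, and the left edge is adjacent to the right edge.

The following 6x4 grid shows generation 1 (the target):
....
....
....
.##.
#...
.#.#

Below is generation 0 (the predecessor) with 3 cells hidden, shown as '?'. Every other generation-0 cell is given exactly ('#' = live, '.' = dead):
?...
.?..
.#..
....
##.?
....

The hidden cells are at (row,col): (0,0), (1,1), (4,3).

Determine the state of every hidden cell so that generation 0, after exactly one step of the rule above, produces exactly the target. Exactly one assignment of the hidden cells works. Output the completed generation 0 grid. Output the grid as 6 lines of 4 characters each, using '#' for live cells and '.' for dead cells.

Answer: #...
....
.#..
....
##.#
....

Derivation:
Hidden generation-0 cells (in order): (0,0), (1,1), (4,3).
A hidden cell only influences target cells in its own 3x3 neighborhood. Try each of the 2^3 = 8 assignments, step the completed generation 0 forward once under B3/S23, and compare with the target:
  (0,0)=. (1,1)=. (4,3)=. -> step gives (3,0)='#' but target has '.' -> reject
  (0,0)=. (1,1)=. (4,3)=# -> step gives (5,0)='#' but target has '.' -> reject
  (0,0)=. (1,1)=# (4,3)=. -> step gives (3,0)='#' but target has '.' -> reject
  (0,0)=. (1,1)=# (4,3)=# -> step gives (5,0)='#' but target has '.' -> reject
  (0,0)=# (1,1)=. (4,3)=. -> step gives (3,0)='#' but target has '.' -> reject
  (0,0)=# (1,1)=. (4,3)=# -> step reproduces the target at every cell -> ACCEPT
  (0,0)=# (1,1)=# (4,3)=. -> step gives (1,0)='#' but target has '.' -> reject
  (0,0)=# (1,1)=# (4,3)=# -> step gives (1,0)='#' but target has '.' -> reject
Unique solution: (0,0)=live, (1,1)=dead, (4,3)=live.
Check: live-neighbor counts of every cell in the completed generation 0:
0101
2211
1010
4332
2121
4323
Applying B3/S23 to generation 0 with these counts gives:
....
....
....
.##.
#...
.#.#
which matches the target exactly.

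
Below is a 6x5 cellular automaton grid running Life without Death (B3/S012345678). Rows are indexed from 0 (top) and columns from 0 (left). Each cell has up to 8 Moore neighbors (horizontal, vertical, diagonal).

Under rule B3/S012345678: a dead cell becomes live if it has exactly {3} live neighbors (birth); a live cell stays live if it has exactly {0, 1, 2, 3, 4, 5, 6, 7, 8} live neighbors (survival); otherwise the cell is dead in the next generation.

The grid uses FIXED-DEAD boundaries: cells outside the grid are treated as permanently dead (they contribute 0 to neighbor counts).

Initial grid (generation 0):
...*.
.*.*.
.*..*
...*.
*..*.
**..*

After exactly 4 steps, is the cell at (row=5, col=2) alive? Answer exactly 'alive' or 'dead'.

Answer: dead

Derivation:
Simulating step by step:
Generation 0 (given above): 11 live cells
Generation 1: 19 live cells
..**.
.*.**
.*.**
..***
*****
**..*
Generation 2: 21 live cells
..***
.*.**
.*.**
*.***
*****
**..*
Generation 3: 22 live cells
..***
.*.**
**.**
*.***
*****
**..*
Generation 4: 23 live cells
..***
**.**
**.**
*.***
*****
**..*

Cell (5,2) at generation 4: 0 -> dead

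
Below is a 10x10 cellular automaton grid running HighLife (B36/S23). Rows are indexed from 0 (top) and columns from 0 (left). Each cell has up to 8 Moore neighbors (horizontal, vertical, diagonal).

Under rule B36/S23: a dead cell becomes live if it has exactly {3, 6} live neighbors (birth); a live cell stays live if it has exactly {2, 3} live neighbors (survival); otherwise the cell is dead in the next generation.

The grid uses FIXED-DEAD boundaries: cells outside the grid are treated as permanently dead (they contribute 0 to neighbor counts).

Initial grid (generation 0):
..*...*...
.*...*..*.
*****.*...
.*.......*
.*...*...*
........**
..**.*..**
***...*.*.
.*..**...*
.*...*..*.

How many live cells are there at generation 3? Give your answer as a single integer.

Answer: 18

Derivation:
Simulating step by step:
Generation 0 (given above): 35 live cells
Generation 1: 29 live cells
..........
*...****..
*..***....
...***....
.........*
..*.*.....
..**......
*.....***.
....******
....**....
Generation 2: 20 live cells
.....**...
...*..*...
..........
...*.*....
.....*....
..*.......
.***...*..
...**....*
....*....*
....*..**.
Generation 3: 18 live cells
.....**...
.....**...
....*.....
....*.....
....*.....
.***......
.*..*.....
....*...*.
....**...*
........*.
Population at generation 3: 18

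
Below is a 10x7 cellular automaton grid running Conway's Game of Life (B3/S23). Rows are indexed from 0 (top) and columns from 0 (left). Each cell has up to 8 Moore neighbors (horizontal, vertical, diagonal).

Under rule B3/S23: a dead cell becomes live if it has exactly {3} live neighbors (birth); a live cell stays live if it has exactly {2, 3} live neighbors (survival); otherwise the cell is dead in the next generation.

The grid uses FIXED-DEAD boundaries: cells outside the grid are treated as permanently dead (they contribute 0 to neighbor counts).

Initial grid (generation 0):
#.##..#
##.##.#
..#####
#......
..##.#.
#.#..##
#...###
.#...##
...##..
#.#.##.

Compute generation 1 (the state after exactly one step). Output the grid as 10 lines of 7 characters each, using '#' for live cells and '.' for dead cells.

Simulating step by step:
Generation 0 (given above): 35 live cells
Generation 1: 28 live cells
(generation 1 grid is the final answer)

Answer: #.####.
#.....#
#.#...#
.#....#
..#####
..#....
#...#..
...#..#
.###..#
....##.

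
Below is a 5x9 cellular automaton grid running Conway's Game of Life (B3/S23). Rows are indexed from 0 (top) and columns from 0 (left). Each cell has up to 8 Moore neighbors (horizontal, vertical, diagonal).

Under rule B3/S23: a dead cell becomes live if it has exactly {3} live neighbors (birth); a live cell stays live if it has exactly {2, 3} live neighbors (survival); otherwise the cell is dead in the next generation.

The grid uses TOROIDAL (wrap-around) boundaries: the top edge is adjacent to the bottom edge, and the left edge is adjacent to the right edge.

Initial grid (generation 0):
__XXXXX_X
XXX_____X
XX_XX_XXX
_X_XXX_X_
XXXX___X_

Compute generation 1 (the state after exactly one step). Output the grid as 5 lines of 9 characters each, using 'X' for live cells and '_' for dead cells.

Answer: ____XXX__
_________
______X__
_____X___
X______X_

Derivation:
Simulating step by step:
Generation 0 (given above): 27 live cells
Generation 1: 7 live cells
(generation 1 grid is the final answer)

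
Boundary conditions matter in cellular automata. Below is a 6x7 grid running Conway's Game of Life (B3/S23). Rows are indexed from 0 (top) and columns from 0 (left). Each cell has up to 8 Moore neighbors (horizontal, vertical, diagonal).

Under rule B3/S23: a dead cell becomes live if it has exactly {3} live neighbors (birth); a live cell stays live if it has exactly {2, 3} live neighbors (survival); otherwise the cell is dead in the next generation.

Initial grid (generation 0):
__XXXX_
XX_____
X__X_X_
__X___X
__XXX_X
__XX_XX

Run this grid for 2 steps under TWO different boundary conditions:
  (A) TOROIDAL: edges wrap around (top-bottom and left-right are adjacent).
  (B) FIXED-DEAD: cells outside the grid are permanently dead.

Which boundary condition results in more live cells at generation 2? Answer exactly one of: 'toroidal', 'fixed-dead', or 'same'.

Answer: fixed-dead

Derivation:
Under TOROIDAL boundary, generation 2:
_____X_
X______
__X____
__XX_X_
_______
_X_____
Population = 7

Under FIXED-DEAD boundary, generation 2:
XXXXX__
X___X__
X_X____
X_XX_X_
_X_X__X
_____XX
Population = 18

Comparison: toroidal=7, fixed-dead=18 -> fixed-dead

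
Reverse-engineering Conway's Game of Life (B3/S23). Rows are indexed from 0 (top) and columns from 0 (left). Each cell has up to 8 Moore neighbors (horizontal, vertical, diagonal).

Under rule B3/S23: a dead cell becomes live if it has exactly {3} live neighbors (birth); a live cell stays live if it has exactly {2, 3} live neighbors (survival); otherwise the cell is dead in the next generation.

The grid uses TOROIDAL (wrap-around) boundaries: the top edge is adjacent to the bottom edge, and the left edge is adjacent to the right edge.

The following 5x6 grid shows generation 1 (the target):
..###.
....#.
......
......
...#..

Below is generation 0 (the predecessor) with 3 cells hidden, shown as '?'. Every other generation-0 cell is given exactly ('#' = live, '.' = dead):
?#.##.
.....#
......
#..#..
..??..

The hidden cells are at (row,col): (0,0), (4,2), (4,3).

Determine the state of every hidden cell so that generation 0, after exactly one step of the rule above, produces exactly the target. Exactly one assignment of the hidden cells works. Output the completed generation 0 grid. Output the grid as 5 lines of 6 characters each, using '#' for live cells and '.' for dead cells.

Answer: .#.##.
.....#
......
#..#..
...#..

Derivation:
Hidden generation-0 cells (in order): (0,0), (4,2), (4,3).
A hidden cell only influences target cells in its own 3x3 neighborhood. Try each of the 2^3 = 8 assignments, step the completed generation 0 forward once under B3/S23, and compare with the target:
  (0,0)=. (4,2)=. (4,3)=. -> step gives (0,2)='.' but target has '#' -> reject
  (0,0)=. (4,2)=. (4,3)=# -> step reproduces the target at every cell -> ACCEPT
  (0,0)=. (4,2)=# (4,3)=. -> step gives (4,1)='#' but target has '.' -> reject
  (0,0)=. (4,2)=# (4,3)=# -> step gives (0,2)='.' but target has '#' -> reject
  (0,0)=# (4,2)=. (4,3)=. -> step gives (0,0)='#' but target has '.' -> reject
  (0,0)=# (4,2)=. (4,3)=# -> step gives (0,0)='#' but target has '.' -> reject
  (0,0)=# (4,2)=# (4,3)=. -> step gives (0,0)='#' but target has '.' -> reject
  (0,0)=# (4,2)=# (4,3)=# -> step gives (0,0)='#' but target has '.' -> reject
Unique solution: (0,0)=dead, (4,2)=dead, (4,3)=live.
Check: live-neighbor counts of every cell in the completed generation 0:
203232
212231
211122
012121
224342
Applying B3/S23 to generation 0 with these counts gives:
..###.
....#.
......
......
...#..
which matches the target exactly.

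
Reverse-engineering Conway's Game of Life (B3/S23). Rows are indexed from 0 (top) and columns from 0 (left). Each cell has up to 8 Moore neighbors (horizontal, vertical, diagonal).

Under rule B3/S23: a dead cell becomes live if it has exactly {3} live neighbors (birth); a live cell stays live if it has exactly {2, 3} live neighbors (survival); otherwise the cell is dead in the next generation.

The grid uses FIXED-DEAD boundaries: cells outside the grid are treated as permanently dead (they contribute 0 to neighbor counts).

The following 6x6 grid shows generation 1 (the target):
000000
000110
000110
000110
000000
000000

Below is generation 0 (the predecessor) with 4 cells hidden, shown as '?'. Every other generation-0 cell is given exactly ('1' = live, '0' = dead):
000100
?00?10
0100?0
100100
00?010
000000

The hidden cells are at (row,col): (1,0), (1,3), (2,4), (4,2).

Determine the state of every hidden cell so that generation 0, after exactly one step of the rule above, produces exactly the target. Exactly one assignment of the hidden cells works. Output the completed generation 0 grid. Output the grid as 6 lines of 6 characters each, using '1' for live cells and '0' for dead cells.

Hidden generation-0 cells (in order): (1,0), (1,3), (2,4), (4,2).
A hidden cell only influences target cells in its own 3x3 neighborhood. Try each of the 2^4 = 16 assignments, step the completed generation 0 forward once under B3/S23, and compare with the target:
  (1,0)=0 (1,3)=0 (2,4)=0 (4,2)=0 -> step gives (1,3)='0' but target has '1' -> reject
  (1,0)=0 (1,3)=0 (2,4)=0 (4,2)=1 -> step gives (1,3)='0' but target has '1' -> reject
  (1,0)=0 (1,3)=0 (2,4)=1 (4,2)=0 -> step reproduces the target at every cell -> ACCEPT
  (1,0)=0 (1,3)=0 (2,4)=1 (4,2)=1 -> step gives (3,1)='1' but target has '0' -> reject
  (1,0)=0 (1,3)=1 (2,4)=0 (4,2)=0 -> step gives (0,3)='1' but target has '0' -> reject
  (1,0)=0 (1,3)=1 (2,4)=0 (4,2)=1 -> step gives (0,3)='1' but target has '0' -> reject
  (1,0)=0 (1,3)=1 (2,4)=1 (4,2)=0 -> step gives (0,3)='1' but target has '0' -> reject
  (1,0)=0 (1,3)=1 (2,4)=1 (4,2)=1 -> step gives (0,3)='1' but target has '0' -> reject
  (1,0)=1 (1,3)=0 (2,4)=0 (4,2)=0 -> step gives (1,3)='0' but target has '1' -> reject
  (1,0)=1 (1,3)=0 (2,4)=0 (4,2)=1 -> step gives (1,3)='0' but target has '1' -> reject
  (1,0)=1 (1,3)=0 (2,4)=1 (4,2)=0 -> step gives (2,0)='1' but target has '0' -> reject
  (1,0)=1 (1,3)=0 (2,4)=1 (4,2)=1 -> step gives (2,0)='1' but target has '0' -> reject
  (1,0)=1 (1,3)=1 (2,4)=0 (4,2)=0 -> step gives (0,3)='1' but target has '0' -> reject
  (1,0)=1 (1,3)=1 (2,4)=0 (4,2)=1 -> step gives (0,3)='1' but target has '0' -> reject
  (1,0)=1 (1,3)=1 (2,4)=1 (4,2)=0 -> step gives (0,3)='1' but target has '0' -> reject
  (1,0)=1 (1,3)=1 (2,4)=1 (4,2)=1 -> step gives (0,3)='1' but target has '0' -> reject
Unique solution: (1,0)=dead, (1,3)=dead, (2,4)=live, (4,2)=dead.
Check: live-neighbor counts of every cell in the completed generation 0:
001121
112322
212322
122232
111211
000111
Applying B3/S23 to generation 0 with these counts gives:
000000
000110
000110
000110
000000
000000
which matches the target exactly.

Answer: 000100
000010
010010
100100
000010
000000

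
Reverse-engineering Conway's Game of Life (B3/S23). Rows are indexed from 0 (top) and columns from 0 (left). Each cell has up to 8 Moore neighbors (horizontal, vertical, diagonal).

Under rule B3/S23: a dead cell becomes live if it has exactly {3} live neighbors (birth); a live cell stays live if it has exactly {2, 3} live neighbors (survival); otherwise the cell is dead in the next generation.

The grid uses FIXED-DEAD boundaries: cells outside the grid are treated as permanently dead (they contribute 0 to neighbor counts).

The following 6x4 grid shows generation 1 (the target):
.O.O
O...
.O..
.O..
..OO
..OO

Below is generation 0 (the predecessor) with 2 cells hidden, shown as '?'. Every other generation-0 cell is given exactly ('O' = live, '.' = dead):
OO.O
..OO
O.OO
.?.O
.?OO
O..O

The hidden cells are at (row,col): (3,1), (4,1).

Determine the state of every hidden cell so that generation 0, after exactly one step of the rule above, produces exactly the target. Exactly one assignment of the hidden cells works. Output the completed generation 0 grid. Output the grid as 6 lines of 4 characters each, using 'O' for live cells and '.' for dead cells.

Answer: OO.O
..OO
O.OO
...O
..OO
O..O

Derivation:
Hidden generation-0 cells (in order): (3,1), (4,1).
A hidden cell only influences target cells in its own 3x3 neighborhood. Try each of the 2^2 = 4 assignments, step the completed generation 0 forward once under B3/S23, and compare with the target:
  (3,1)=. (4,1)=. -> step reproduces the target at every cell -> ACCEPT
  (3,1)=. (4,1)=O -> step gives (3,1)='.' but target has 'O' -> reject
  (3,1)=O (4,1)=. -> step gives (2,1)='.' but target has 'O' -> reject
  (3,1)=O (4,1)=O -> step gives (2,1)='.' but target has 'O' -> reject
Unique solution: (3,1)=dead, (4,1)=dead.
Check: live-neighbor counts of every cell in the completed generation 0:
1242
3554
0344
1354
1233
0232
Applying B3/S23 to generation 0 with these counts gives:
.O.O
O...
.O..
.O..
..OO
..OO
which matches the target exactly.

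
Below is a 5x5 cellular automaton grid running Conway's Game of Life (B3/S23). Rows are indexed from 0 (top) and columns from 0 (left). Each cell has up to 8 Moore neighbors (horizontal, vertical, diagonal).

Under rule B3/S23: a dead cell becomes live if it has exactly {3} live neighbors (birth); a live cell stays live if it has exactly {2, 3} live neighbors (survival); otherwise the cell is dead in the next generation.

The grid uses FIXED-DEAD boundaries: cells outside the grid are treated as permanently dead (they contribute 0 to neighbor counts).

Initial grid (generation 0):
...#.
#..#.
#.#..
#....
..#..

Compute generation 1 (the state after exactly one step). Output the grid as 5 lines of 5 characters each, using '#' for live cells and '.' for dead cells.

Simulating step by step:
Generation 0 (given above): 7 live cells
Generation 1: 4 live cells
(generation 1 grid is the final answer)

Answer: .....
.###.
#....
.....
.....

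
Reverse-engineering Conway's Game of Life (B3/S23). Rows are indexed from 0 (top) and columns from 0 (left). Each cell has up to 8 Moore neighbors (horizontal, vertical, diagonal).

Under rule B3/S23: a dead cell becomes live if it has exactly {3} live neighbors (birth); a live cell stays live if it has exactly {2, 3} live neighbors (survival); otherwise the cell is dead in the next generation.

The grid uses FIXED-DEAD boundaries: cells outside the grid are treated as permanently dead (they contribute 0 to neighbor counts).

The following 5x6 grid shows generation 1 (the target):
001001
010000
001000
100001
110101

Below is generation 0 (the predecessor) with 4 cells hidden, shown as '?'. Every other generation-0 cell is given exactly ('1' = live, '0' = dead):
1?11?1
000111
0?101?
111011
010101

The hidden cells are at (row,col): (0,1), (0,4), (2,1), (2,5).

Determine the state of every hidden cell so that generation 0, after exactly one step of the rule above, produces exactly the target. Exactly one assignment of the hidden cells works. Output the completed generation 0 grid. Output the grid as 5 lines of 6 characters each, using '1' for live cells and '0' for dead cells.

Answer: 101111
000111
001010
111011
010101

Derivation:
Hidden generation-0 cells (in order): (0,1), (0,4), (2,1), (2,5).
A hidden cell only influences target cells in its own 3x3 neighborhood. Try each of the 2^4 = 16 assignments, step the completed generation 0 forward once under B3/S23, and compare with the target:
  (0,1)=0 (0,4)=0 (2,1)=0 (2,5)=0 -> step gives (0,3)='1' but target has '0' -> reject
  (0,1)=0 (0,4)=0 (2,1)=0 (2,5)=1 -> step gives (0,3)='1' but target has '0' -> reject
  (0,1)=0 (0,4)=0 (2,1)=1 (2,5)=0 -> step gives (0,3)='1' but target has '0' -> reject
  (0,1)=0 (0,4)=0 (2,1)=1 (2,5)=1 -> step gives (0,3)='1' but target has '0' -> reject
  (0,1)=0 (0,4)=1 (2,1)=0 (2,5)=0 -> step reproduces the target at every cell -> ACCEPT
  (0,1)=0 (0,4)=1 (2,1)=0 (2,5)=1 -> step gives (3,5)='0' but target has '1' -> reject
  (0,1)=0 (0,4)=1 (2,1)=1 (2,5)=0 -> step gives (1,1)='0' but target has '1' -> reject
  (0,1)=0 (0,4)=1 (2,1)=1 (2,5)=1 -> step gives (1,1)='0' but target has '1' -> reject
  (0,1)=1 (0,4)=0 (2,1)=0 (2,5)=0 -> step gives (0,1)='1' but target has '0' -> reject
  (0,1)=1 (0,4)=0 (2,1)=0 (2,5)=1 -> step gives (0,1)='1' but target has '0' -> reject
  (0,1)=1 (0,4)=0 (2,1)=1 (2,5)=0 -> step gives (0,1)='1' but target has '0' -> reject
  (0,1)=1 (0,4)=0 (2,1)=1 (2,5)=1 -> step gives (0,1)='1' but target has '0' -> reject
  (0,1)=1 (0,4)=1 (2,1)=0 (2,5)=0 -> step gives (0,1)='1' but target has '0' -> reject
  (0,1)=1 (0,4)=1 (2,1)=0 (2,5)=1 -> step gives (0,1)='1' but target has '0' -> reject
  (0,1)=1 (0,4)=1 (2,1)=1 (2,5)=0 -> step gives (0,1)='1' but target has '0' -> reject
  (0,1)=1 (0,4)=1 (2,1)=1 (2,5)=1 -> step gives (0,1)='1' but target has '0' -> reject
Unique solution: (0,1)=dead, (0,4)=live, (2,1)=dead, (2,5)=dead.
Check: live-neighbor counts of every cell in the completed generation 0:
022453
134664
243655
244543
334242
Applying B3/S23 to generation 0 with these counts gives:
001001
010000
001000
100001
110101
which matches the target exactly.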